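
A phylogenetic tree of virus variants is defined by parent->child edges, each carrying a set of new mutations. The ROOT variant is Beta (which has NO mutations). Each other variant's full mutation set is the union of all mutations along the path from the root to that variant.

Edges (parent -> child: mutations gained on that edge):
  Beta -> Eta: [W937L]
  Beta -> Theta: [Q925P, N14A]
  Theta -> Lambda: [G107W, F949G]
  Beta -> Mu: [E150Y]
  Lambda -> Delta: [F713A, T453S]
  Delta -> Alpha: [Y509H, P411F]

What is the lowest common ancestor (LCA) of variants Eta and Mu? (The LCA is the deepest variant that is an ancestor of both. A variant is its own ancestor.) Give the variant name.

Path from root to Eta: Beta -> Eta
  ancestors of Eta: {Beta, Eta}
Path from root to Mu: Beta -> Mu
  ancestors of Mu: {Beta, Mu}
Common ancestors: {Beta}
Walk up from Mu: Mu (not in ancestors of Eta), Beta (in ancestors of Eta)
Deepest common ancestor (LCA) = Beta

Answer: Beta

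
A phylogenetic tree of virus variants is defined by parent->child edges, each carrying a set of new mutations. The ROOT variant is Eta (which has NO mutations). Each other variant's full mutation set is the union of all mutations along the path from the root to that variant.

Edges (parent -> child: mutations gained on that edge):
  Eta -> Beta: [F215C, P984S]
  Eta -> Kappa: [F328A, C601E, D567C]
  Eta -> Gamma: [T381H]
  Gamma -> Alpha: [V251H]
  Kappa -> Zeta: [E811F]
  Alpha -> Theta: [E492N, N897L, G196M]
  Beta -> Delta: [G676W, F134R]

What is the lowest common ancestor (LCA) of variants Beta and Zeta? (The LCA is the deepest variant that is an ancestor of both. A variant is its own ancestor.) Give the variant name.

Answer: Eta

Derivation:
Path from root to Beta: Eta -> Beta
  ancestors of Beta: {Eta, Beta}
Path from root to Zeta: Eta -> Kappa -> Zeta
  ancestors of Zeta: {Eta, Kappa, Zeta}
Common ancestors: {Eta}
Walk up from Zeta: Zeta (not in ancestors of Beta), Kappa (not in ancestors of Beta), Eta (in ancestors of Beta)
Deepest common ancestor (LCA) = Eta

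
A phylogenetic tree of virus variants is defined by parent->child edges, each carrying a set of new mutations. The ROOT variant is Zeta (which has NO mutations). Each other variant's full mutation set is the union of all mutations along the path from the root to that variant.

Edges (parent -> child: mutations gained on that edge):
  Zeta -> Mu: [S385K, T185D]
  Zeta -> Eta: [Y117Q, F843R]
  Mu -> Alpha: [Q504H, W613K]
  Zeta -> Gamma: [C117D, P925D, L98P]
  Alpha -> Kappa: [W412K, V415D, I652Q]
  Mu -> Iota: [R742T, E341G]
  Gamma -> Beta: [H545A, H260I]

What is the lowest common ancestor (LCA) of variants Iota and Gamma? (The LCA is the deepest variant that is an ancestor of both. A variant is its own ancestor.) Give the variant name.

Answer: Zeta

Derivation:
Path from root to Iota: Zeta -> Mu -> Iota
  ancestors of Iota: {Zeta, Mu, Iota}
Path from root to Gamma: Zeta -> Gamma
  ancestors of Gamma: {Zeta, Gamma}
Common ancestors: {Zeta}
Walk up from Gamma: Gamma (not in ancestors of Iota), Zeta (in ancestors of Iota)
Deepest common ancestor (LCA) = Zeta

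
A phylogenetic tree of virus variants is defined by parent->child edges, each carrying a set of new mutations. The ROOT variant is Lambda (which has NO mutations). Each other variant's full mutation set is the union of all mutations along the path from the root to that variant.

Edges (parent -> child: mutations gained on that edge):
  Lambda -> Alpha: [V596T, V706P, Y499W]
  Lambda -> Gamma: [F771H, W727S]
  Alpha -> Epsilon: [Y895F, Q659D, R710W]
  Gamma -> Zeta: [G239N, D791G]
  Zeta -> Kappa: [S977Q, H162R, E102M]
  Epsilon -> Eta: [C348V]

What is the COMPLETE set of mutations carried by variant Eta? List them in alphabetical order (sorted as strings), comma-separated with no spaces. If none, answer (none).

Answer: C348V,Q659D,R710W,V596T,V706P,Y499W,Y895F

Derivation:
At Lambda: gained [] -> total []
At Alpha: gained ['V596T', 'V706P', 'Y499W'] -> total ['V596T', 'V706P', 'Y499W']
At Epsilon: gained ['Y895F', 'Q659D', 'R710W'] -> total ['Q659D', 'R710W', 'V596T', 'V706P', 'Y499W', 'Y895F']
At Eta: gained ['C348V'] -> total ['C348V', 'Q659D', 'R710W', 'V596T', 'V706P', 'Y499W', 'Y895F']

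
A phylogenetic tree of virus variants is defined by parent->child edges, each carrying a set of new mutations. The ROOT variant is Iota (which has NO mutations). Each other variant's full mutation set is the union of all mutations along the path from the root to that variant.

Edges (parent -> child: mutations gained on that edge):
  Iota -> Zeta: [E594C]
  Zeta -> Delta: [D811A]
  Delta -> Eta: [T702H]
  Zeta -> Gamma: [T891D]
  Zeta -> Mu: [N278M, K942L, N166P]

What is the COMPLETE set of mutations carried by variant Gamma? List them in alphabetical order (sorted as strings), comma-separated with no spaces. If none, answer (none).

Answer: E594C,T891D

Derivation:
At Iota: gained [] -> total []
At Zeta: gained ['E594C'] -> total ['E594C']
At Gamma: gained ['T891D'] -> total ['E594C', 'T891D']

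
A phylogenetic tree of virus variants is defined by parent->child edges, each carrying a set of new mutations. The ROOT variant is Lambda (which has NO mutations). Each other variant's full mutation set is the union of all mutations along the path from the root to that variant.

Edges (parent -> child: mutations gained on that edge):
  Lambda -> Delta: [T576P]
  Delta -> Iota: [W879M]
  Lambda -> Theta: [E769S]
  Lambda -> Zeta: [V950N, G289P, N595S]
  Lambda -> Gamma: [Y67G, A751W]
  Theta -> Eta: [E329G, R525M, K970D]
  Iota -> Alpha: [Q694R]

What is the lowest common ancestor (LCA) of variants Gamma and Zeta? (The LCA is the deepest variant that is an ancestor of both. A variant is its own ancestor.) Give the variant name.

Answer: Lambda

Derivation:
Path from root to Gamma: Lambda -> Gamma
  ancestors of Gamma: {Lambda, Gamma}
Path from root to Zeta: Lambda -> Zeta
  ancestors of Zeta: {Lambda, Zeta}
Common ancestors: {Lambda}
Walk up from Zeta: Zeta (not in ancestors of Gamma), Lambda (in ancestors of Gamma)
Deepest common ancestor (LCA) = Lambda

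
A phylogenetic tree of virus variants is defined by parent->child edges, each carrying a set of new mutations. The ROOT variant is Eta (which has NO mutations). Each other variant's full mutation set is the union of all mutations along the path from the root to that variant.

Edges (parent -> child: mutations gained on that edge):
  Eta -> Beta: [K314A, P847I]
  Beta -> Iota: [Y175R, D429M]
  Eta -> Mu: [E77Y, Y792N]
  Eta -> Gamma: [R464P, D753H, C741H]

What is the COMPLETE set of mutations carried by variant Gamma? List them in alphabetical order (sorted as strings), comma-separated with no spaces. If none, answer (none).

At Eta: gained [] -> total []
At Gamma: gained ['R464P', 'D753H', 'C741H'] -> total ['C741H', 'D753H', 'R464P']

Answer: C741H,D753H,R464P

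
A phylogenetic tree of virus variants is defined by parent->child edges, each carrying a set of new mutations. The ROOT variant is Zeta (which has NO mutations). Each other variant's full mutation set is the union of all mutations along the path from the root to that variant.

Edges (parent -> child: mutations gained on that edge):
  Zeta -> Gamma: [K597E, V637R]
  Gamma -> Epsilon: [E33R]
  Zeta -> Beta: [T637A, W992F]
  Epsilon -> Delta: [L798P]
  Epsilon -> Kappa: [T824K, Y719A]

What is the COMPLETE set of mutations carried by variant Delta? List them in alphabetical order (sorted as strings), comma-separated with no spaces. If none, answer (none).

At Zeta: gained [] -> total []
At Gamma: gained ['K597E', 'V637R'] -> total ['K597E', 'V637R']
At Epsilon: gained ['E33R'] -> total ['E33R', 'K597E', 'V637R']
At Delta: gained ['L798P'] -> total ['E33R', 'K597E', 'L798P', 'V637R']

Answer: E33R,K597E,L798P,V637R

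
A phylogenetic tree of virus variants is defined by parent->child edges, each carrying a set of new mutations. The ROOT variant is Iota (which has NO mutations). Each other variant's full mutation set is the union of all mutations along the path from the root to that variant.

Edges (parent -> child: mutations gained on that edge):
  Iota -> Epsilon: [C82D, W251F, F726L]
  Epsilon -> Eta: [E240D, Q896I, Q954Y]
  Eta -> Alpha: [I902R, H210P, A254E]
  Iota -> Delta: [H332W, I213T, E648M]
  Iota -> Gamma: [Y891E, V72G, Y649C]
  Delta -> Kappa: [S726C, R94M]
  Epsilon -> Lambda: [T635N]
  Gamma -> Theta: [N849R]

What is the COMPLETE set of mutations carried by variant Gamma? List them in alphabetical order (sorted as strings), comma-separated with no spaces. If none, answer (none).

At Iota: gained [] -> total []
At Gamma: gained ['Y891E', 'V72G', 'Y649C'] -> total ['V72G', 'Y649C', 'Y891E']

Answer: V72G,Y649C,Y891E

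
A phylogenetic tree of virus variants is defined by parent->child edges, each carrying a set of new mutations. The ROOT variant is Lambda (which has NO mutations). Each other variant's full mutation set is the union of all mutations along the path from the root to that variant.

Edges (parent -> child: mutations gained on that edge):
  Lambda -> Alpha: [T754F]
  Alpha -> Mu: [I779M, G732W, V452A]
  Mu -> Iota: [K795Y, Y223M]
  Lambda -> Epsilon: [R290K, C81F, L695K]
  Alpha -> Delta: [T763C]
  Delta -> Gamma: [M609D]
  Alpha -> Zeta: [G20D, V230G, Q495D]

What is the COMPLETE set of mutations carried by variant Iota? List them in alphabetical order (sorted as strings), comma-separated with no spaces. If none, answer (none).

Answer: G732W,I779M,K795Y,T754F,V452A,Y223M

Derivation:
At Lambda: gained [] -> total []
At Alpha: gained ['T754F'] -> total ['T754F']
At Mu: gained ['I779M', 'G732W', 'V452A'] -> total ['G732W', 'I779M', 'T754F', 'V452A']
At Iota: gained ['K795Y', 'Y223M'] -> total ['G732W', 'I779M', 'K795Y', 'T754F', 'V452A', 'Y223M']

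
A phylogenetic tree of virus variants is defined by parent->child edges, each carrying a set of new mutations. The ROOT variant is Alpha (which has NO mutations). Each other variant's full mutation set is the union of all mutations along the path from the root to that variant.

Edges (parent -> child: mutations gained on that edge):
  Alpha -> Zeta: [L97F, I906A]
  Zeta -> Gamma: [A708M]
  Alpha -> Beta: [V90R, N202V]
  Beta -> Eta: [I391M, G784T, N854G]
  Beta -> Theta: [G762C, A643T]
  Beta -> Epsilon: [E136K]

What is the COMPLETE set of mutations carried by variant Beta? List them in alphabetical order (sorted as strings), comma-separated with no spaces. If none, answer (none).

At Alpha: gained [] -> total []
At Beta: gained ['V90R', 'N202V'] -> total ['N202V', 'V90R']

Answer: N202V,V90R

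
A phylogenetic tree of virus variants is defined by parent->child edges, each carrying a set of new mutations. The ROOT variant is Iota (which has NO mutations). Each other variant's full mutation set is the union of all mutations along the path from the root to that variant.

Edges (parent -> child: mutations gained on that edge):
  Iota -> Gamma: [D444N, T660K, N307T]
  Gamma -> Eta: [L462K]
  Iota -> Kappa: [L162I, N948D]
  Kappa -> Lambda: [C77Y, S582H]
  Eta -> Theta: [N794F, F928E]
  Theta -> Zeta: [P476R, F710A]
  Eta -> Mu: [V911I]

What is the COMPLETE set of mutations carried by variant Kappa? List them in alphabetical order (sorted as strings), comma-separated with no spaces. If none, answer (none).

Answer: L162I,N948D

Derivation:
At Iota: gained [] -> total []
At Kappa: gained ['L162I', 'N948D'] -> total ['L162I', 'N948D']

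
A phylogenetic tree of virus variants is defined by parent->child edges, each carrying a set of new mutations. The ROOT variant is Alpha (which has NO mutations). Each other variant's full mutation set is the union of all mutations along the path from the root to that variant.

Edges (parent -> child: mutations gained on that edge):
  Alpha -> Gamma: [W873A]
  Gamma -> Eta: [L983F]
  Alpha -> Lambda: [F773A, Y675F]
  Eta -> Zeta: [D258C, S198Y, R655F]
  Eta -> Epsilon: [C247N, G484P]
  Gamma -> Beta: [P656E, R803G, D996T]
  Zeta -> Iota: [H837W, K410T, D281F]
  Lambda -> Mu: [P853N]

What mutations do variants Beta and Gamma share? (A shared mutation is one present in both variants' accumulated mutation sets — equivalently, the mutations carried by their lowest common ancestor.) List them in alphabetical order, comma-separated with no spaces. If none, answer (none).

Accumulating mutations along path to Beta:
  At Alpha: gained [] -> total []
  At Gamma: gained ['W873A'] -> total ['W873A']
  At Beta: gained ['P656E', 'R803G', 'D996T'] -> total ['D996T', 'P656E', 'R803G', 'W873A']
Mutations(Beta) = ['D996T', 'P656E', 'R803G', 'W873A']
Accumulating mutations along path to Gamma:
  At Alpha: gained [] -> total []
  At Gamma: gained ['W873A'] -> total ['W873A']
Mutations(Gamma) = ['W873A']
Intersection: ['D996T', 'P656E', 'R803G', 'W873A'] ∩ ['W873A'] = ['W873A']

Answer: W873A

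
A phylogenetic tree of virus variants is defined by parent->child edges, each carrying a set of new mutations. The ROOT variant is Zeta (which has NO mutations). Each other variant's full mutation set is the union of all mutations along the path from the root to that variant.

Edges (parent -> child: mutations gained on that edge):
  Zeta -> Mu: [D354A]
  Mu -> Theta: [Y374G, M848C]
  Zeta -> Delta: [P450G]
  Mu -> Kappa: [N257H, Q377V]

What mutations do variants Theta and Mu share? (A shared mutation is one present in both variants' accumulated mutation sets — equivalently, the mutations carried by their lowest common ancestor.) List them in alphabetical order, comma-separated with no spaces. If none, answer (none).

Accumulating mutations along path to Theta:
  At Zeta: gained [] -> total []
  At Mu: gained ['D354A'] -> total ['D354A']
  At Theta: gained ['Y374G', 'M848C'] -> total ['D354A', 'M848C', 'Y374G']
Mutations(Theta) = ['D354A', 'M848C', 'Y374G']
Accumulating mutations along path to Mu:
  At Zeta: gained [] -> total []
  At Mu: gained ['D354A'] -> total ['D354A']
Mutations(Mu) = ['D354A']
Intersection: ['D354A', 'M848C', 'Y374G'] ∩ ['D354A'] = ['D354A']

Answer: D354A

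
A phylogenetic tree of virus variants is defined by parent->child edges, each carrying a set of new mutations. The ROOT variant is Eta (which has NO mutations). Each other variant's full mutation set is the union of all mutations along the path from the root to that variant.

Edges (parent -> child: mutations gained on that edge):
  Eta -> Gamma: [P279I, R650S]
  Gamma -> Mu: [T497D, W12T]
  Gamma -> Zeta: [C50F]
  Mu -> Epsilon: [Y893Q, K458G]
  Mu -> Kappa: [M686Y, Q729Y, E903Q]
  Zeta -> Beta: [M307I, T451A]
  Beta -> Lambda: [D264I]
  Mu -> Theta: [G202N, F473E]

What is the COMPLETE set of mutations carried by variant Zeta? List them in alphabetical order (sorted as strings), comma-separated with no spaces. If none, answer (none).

Answer: C50F,P279I,R650S

Derivation:
At Eta: gained [] -> total []
At Gamma: gained ['P279I', 'R650S'] -> total ['P279I', 'R650S']
At Zeta: gained ['C50F'] -> total ['C50F', 'P279I', 'R650S']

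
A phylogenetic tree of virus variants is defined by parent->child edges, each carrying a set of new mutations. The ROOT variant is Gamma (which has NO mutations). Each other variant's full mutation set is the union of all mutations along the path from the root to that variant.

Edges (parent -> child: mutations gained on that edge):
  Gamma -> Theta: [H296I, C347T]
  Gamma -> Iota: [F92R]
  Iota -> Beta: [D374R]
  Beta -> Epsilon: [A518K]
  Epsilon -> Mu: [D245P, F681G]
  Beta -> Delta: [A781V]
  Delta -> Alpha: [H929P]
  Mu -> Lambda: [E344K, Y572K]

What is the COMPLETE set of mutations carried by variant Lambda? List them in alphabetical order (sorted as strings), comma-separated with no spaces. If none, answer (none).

At Gamma: gained [] -> total []
At Iota: gained ['F92R'] -> total ['F92R']
At Beta: gained ['D374R'] -> total ['D374R', 'F92R']
At Epsilon: gained ['A518K'] -> total ['A518K', 'D374R', 'F92R']
At Mu: gained ['D245P', 'F681G'] -> total ['A518K', 'D245P', 'D374R', 'F681G', 'F92R']
At Lambda: gained ['E344K', 'Y572K'] -> total ['A518K', 'D245P', 'D374R', 'E344K', 'F681G', 'F92R', 'Y572K']

Answer: A518K,D245P,D374R,E344K,F681G,F92R,Y572K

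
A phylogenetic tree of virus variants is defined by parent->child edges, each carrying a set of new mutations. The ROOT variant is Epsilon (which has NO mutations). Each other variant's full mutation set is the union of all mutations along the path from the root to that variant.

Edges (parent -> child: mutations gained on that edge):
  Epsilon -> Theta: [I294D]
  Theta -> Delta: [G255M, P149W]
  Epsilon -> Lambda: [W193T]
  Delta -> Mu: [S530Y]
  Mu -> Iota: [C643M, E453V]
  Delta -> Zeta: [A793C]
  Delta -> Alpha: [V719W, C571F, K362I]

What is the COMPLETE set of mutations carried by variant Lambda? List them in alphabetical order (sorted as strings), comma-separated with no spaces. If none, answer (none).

At Epsilon: gained [] -> total []
At Lambda: gained ['W193T'] -> total ['W193T']

Answer: W193T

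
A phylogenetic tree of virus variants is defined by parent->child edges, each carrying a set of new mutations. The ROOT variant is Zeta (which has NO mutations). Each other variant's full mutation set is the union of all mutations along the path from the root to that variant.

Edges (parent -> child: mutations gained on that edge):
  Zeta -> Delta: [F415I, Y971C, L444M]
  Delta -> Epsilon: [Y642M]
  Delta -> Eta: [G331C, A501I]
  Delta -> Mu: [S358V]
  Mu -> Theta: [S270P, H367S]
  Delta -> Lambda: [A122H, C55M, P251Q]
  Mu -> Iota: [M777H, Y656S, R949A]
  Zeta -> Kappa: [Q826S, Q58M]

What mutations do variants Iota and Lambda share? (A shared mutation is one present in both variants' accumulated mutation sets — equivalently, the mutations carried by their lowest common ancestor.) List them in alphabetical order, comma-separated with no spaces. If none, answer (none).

Accumulating mutations along path to Iota:
  At Zeta: gained [] -> total []
  At Delta: gained ['F415I', 'Y971C', 'L444M'] -> total ['F415I', 'L444M', 'Y971C']
  At Mu: gained ['S358V'] -> total ['F415I', 'L444M', 'S358V', 'Y971C']
  At Iota: gained ['M777H', 'Y656S', 'R949A'] -> total ['F415I', 'L444M', 'M777H', 'R949A', 'S358V', 'Y656S', 'Y971C']
Mutations(Iota) = ['F415I', 'L444M', 'M777H', 'R949A', 'S358V', 'Y656S', 'Y971C']
Accumulating mutations along path to Lambda:
  At Zeta: gained [] -> total []
  At Delta: gained ['F415I', 'Y971C', 'L444M'] -> total ['F415I', 'L444M', 'Y971C']
  At Lambda: gained ['A122H', 'C55M', 'P251Q'] -> total ['A122H', 'C55M', 'F415I', 'L444M', 'P251Q', 'Y971C']
Mutations(Lambda) = ['A122H', 'C55M', 'F415I', 'L444M', 'P251Q', 'Y971C']
Intersection: ['F415I', 'L444M', 'M777H', 'R949A', 'S358V', 'Y656S', 'Y971C'] ∩ ['A122H', 'C55M', 'F415I', 'L444M', 'P251Q', 'Y971C'] = ['F415I', 'L444M', 'Y971C']

Answer: F415I,L444M,Y971C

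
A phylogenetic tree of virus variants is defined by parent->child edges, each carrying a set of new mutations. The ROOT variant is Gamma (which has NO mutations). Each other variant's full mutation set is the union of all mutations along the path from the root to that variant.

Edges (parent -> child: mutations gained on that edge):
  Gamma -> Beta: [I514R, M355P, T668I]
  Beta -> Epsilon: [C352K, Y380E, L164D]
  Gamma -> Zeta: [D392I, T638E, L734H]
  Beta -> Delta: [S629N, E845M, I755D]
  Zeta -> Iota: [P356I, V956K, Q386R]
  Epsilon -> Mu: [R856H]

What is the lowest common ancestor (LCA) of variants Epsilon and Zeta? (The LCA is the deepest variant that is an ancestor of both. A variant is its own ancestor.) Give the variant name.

Path from root to Epsilon: Gamma -> Beta -> Epsilon
  ancestors of Epsilon: {Gamma, Beta, Epsilon}
Path from root to Zeta: Gamma -> Zeta
  ancestors of Zeta: {Gamma, Zeta}
Common ancestors: {Gamma}
Walk up from Zeta: Zeta (not in ancestors of Epsilon), Gamma (in ancestors of Epsilon)
Deepest common ancestor (LCA) = Gamma

Answer: Gamma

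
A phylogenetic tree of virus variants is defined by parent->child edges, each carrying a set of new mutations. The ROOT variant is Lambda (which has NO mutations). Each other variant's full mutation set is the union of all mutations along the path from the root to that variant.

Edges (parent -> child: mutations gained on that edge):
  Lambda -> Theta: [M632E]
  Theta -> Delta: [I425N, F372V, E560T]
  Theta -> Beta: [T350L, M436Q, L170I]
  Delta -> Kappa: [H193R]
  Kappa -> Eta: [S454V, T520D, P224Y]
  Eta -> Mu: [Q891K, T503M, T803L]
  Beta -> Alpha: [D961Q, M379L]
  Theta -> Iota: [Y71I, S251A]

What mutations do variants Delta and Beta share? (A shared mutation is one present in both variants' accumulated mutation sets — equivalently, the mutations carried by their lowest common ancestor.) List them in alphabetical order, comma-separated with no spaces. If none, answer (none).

Accumulating mutations along path to Delta:
  At Lambda: gained [] -> total []
  At Theta: gained ['M632E'] -> total ['M632E']
  At Delta: gained ['I425N', 'F372V', 'E560T'] -> total ['E560T', 'F372V', 'I425N', 'M632E']
Mutations(Delta) = ['E560T', 'F372V', 'I425N', 'M632E']
Accumulating mutations along path to Beta:
  At Lambda: gained [] -> total []
  At Theta: gained ['M632E'] -> total ['M632E']
  At Beta: gained ['T350L', 'M436Q', 'L170I'] -> total ['L170I', 'M436Q', 'M632E', 'T350L']
Mutations(Beta) = ['L170I', 'M436Q', 'M632E', 'T350L']
Intersection: ['E560T', 'F372V', 'I425N', 'M632E'] ∩ ['L170I', 'M436Q', 'M632E', 'T350L'] = ['M632E']

Answer: M632E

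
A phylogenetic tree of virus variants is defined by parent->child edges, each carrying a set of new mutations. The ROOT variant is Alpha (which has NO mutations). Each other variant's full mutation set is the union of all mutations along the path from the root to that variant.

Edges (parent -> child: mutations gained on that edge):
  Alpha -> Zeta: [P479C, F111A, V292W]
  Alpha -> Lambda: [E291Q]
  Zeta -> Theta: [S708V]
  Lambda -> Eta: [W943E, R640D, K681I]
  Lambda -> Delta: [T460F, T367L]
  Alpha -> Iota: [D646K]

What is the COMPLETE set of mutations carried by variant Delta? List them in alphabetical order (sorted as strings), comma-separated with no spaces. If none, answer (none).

At Alpha: gained [] -> total []
At Lambda: gained ['E291Q'] -> total ['E291Q']
At Delta: gained ['T460F', 'T367L'] -> total ['E291Q', 'T367L', 'T460F']

Answer: E291Q,T367L,T460F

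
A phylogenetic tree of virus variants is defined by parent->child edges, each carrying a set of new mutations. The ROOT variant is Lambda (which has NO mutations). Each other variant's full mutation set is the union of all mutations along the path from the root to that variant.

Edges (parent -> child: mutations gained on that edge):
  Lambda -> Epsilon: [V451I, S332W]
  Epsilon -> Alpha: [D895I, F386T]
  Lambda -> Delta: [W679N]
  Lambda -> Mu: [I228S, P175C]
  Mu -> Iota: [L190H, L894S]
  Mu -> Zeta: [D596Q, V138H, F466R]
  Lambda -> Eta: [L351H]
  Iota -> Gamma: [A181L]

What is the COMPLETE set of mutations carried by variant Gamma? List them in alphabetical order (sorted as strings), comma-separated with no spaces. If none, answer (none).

Answer: A181L,I228S,L190H,L894S,P175C

Derivation:
At Lambda: gained [] -> total []
At Mu: gained ['I228S', 'P175C'] -> total ['I228S', 'P175C']
At Iota: gained ['L190H', 'L894S'] -> total ['I228S', 'L190H', 'L894S', 'P175C']
At Gamma: gained ['A181L'] -> total ['A181L', 'I228S', 'L190H', 'L894S', 'P175C']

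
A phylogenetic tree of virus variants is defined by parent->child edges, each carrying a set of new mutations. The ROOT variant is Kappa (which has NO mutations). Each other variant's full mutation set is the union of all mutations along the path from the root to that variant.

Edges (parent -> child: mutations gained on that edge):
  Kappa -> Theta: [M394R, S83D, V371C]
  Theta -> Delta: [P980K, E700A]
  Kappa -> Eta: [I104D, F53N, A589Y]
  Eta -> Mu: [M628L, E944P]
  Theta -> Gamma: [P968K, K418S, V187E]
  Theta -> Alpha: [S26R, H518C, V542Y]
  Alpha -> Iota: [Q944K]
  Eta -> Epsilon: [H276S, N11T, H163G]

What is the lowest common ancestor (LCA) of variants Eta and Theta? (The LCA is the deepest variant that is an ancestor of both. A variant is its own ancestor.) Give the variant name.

Path from root to Eta: Kappa -> Eta
  ancestors of Eta: {Kappa, Eta}
Path from root to Theta: Kappa -> Theta
  ancestors of Theta: {Kappa, Theta}
Common ancestors: {Kappa}
Walk up from Theta: Theta (not in ancestors of Eta), Kappa (in ancestors of Eta)
Deepest common ancestor (LCA) = Kappa

Answer: Kappa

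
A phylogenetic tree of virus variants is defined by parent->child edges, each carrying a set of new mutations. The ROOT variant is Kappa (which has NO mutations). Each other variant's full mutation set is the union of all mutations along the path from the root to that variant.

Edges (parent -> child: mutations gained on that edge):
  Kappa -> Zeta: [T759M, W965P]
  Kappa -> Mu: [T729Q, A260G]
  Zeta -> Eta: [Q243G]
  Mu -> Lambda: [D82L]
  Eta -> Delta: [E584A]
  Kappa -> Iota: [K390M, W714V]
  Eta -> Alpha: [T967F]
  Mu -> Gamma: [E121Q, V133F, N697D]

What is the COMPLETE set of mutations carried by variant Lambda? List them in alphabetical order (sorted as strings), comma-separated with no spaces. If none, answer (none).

Answer: A260G,D82L,T729Q

Derivation:
At Kappa: gained [] -> total []
At Mu: gained ['T729Q', 'A260G'] -> total ['A260G', 'T729Q']
At Lambda: gained ['D82L'] -> total ['A260G', 'D82L', 'T729Q']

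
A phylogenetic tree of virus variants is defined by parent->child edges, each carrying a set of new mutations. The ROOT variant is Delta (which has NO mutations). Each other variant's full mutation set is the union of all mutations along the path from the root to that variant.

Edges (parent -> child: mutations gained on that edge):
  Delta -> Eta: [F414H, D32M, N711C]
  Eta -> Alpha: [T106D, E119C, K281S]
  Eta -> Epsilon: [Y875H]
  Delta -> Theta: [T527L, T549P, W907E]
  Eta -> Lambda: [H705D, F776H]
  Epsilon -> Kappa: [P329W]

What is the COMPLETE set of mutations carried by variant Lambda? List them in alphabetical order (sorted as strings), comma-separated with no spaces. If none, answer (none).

At Delta: gained [] -> total []
At Eta: gained ['F414H', 'D32M', 'N711C'] -> total ['D32M', 'F414H', 'N711C']
At Lambda: gained ['H705D', 'F776H'] -> total ['D32M', 'F414H', 'F776H', 'H705D', 'N711C']

Answer: D32M,F414H,F776H,H705D,N711C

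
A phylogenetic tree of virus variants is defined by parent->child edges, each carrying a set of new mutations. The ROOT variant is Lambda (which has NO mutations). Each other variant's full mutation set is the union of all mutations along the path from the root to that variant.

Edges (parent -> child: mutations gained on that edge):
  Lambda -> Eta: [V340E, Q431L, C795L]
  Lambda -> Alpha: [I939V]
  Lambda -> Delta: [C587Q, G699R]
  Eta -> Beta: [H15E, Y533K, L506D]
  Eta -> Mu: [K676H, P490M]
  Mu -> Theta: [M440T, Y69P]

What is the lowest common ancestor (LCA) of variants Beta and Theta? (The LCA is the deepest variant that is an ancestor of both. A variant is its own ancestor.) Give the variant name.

Answer: Eta

Derivation:
Path from root to Beta: Lambda -> Eta -> Beta
  ancestors of Beta: {Lambda, Eta, Beta}
Path from root to Theta: Lambda -> Eta -> Mu -> Theta
  ancestors of Theta: {Lambda, Eta, Mu, Theta}
Common ancestors: {Lambda, Eta}
Walk up from Theta: Theta (not in ancestors of Beta), Mu (not in ancestors of Beta), Eta (in ancestors of Beta), Lambda (in ancestors of Beta)
Deepest common ancestor (LCA) = Eta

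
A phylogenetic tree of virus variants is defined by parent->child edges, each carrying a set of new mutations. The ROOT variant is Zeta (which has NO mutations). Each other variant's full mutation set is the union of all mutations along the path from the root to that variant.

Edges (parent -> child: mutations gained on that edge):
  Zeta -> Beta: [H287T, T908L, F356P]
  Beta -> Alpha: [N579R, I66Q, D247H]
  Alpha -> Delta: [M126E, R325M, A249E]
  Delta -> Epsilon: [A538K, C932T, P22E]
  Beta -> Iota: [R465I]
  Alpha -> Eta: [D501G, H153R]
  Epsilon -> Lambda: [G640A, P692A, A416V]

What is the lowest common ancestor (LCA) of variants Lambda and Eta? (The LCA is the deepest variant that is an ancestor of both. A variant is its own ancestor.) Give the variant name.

Answer: Alpha

Derivation:
Path from root to Lambda: Zeta -> Beta -> Alpha -> Delta -> Epsilon -> Lambda
  ancestors of Lambda: {Zeta, Beta, Alpha, Delta, Epsilon, Lambda}
Path from root to Eta: Zeta -> Beta -> Alpha -> Eta
  ancestors of Eta: {Zeta, Beta, Alpha, Eta}
Common ancestors: {Zeta, Beta, Alpha}
Walk up from Eta: Eta (not in ancestors of Lambda), Alpha (in ancestors of Lambda), Beta (in ancestors of Lambda), Zeta (in ancestors of Lambda)
Deepest common ancestor (LCA) = Alpha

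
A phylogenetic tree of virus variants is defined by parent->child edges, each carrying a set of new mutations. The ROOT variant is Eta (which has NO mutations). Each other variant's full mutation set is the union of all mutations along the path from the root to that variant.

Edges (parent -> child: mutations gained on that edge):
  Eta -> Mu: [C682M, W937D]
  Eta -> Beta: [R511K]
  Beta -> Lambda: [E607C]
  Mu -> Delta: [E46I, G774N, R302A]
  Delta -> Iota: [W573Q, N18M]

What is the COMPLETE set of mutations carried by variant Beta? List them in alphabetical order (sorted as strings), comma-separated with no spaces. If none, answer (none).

At Eta: gained [] -> total []
At Beta: gained ['R511K'] -> total ['R511K']

Answer: R511K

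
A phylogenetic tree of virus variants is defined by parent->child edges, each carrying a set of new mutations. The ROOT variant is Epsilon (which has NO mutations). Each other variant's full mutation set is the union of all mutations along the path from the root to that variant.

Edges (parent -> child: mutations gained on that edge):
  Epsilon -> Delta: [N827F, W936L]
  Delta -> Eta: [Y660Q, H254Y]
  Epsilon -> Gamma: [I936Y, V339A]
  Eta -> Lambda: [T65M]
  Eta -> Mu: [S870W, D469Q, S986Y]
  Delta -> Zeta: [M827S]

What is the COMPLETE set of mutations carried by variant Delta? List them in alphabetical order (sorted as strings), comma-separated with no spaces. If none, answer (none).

At Epsilon: gained [] -> total []
At Delta: gained ['N827F', 'W936L'] -> total ['N827F', 'W936L']

Answer: N827F,W936L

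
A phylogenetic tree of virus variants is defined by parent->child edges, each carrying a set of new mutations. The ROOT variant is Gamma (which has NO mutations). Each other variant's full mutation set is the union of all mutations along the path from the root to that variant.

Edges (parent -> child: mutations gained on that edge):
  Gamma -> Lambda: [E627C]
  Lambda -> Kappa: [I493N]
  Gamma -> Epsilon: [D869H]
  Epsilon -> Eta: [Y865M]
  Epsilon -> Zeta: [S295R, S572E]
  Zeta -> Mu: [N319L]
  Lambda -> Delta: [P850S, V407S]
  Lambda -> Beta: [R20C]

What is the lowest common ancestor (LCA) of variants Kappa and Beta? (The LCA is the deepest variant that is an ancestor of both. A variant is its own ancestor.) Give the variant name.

Answer: Lambda

Derivation:
Path from root to Kappa: Gamma -> Lambda -> Kappa
  ancestors of Kappa: {Gamma, Lambda, Kappa}
Path from root to Beta: Gamma -> Lambda -> Beta
  ancestors of Beta: {Gamma, Lambda, Beta}
Common ancestors: {Gamma, Lambda}
Walk up from Beta: Beta (not in ancestors of Kappa), Lambda (in ancestors of Kappa), Gamma (in ancestors of Kappa)
Deepest common ancestor (LCA) = Lambda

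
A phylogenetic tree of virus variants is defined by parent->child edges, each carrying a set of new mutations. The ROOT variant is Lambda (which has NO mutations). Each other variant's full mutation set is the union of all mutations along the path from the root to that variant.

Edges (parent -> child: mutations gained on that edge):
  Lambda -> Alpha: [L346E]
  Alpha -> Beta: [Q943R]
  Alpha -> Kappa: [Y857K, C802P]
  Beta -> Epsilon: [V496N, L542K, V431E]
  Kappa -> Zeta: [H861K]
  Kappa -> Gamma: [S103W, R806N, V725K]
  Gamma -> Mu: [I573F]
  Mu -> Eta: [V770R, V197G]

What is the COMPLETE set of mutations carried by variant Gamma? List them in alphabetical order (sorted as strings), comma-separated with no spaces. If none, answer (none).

Answer: C802P,L346E,R806N,S103W,V725K,Y857K

Derivation:
At Lambda: gained [] -> total []
At Alpha: gained ['L346E'] -> total ['L346E']
At Kappa: gained ['Y857K', 'C802P'] -> total ['C802P', 'L346E', 'Y857K']
At Gamma: gained ['S103W', 'R806N', 'V725K'] -> total ['C802P', 'L346E', 'R806N', 'S103W', 'V725K', 'Y857K']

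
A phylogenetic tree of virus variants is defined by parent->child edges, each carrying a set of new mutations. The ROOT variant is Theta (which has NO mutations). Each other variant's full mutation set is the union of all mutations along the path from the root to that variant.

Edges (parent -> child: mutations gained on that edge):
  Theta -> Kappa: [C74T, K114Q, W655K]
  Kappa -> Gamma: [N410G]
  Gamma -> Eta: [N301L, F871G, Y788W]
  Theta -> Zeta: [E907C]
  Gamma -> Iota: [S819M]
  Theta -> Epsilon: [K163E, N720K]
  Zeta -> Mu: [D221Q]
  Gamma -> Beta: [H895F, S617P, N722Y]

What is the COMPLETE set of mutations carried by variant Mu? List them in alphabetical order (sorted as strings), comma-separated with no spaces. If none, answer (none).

At Theta: gained [] -> total []
At Zeta: gained ['E907C'] -> total ['E907C']
At Mu: gained ['D221Q'] -> total ['D221Q', 'E907C']

Answer: D221Q,E907C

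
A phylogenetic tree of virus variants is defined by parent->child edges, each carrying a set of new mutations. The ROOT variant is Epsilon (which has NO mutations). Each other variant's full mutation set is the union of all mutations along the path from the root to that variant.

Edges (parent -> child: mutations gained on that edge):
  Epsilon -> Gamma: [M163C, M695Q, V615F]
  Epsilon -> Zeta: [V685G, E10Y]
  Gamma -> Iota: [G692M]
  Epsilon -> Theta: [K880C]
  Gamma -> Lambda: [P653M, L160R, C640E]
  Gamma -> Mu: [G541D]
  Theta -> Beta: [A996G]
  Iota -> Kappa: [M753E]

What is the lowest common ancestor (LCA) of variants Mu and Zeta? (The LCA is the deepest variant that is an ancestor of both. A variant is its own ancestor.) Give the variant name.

Answer: Epsilon

Derivation:
Path from root to Mu: Epsilon -> Gamma -> Mu
  ancestors of Mu: {Epsilon, Gamma, Mu}
Path from root to Zeta: Epsilon -> Zeta
  ancestors of Zeta: {Epsilon, Zeta}
Common ancestors: {Epsilon}
Walk up from Zeta: Zeta (not in ancestors of Mu), Epsilon (in ancestors of Mu)
Deepest common ancestor (LCA) = Epsilon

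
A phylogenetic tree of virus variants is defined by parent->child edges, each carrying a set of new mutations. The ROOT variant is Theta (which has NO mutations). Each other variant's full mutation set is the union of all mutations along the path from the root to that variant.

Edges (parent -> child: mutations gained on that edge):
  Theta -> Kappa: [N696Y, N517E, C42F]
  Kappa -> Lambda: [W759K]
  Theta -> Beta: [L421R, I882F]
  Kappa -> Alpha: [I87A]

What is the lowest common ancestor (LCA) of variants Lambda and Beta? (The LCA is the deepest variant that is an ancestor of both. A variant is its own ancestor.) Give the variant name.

Path from root to Lambda: Theta -> Kappa -> Lambda
  ancestors of Lambda: {Theta, Kappa, Lambda}
Path from root to Beta: Theta -> Beta
  ancestors of Beta: {Theta, Beta}
Common ancestors: {Theta}
Walk up from Beta: Beta (not in ancestors of Lambda), Theta (in ancestors of Lambda)
Deepest common ancestor (LCA) = Theta

Answer: Theta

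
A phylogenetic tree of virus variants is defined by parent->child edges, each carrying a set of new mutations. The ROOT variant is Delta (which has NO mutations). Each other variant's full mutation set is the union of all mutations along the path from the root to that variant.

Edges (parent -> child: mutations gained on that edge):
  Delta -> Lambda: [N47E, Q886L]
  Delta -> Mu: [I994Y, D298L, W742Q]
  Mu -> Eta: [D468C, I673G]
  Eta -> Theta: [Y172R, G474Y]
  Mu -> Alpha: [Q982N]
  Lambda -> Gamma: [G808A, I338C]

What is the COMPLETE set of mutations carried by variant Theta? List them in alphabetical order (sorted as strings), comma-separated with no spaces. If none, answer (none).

Answer: D298L,D468C,G474Y,I673G,I994Y,W742Q,Y172R

Derivation:
At Delta: gained [] -> total []
At Mu: gained ['I994Y', 'D298L', 'W742Q'] -> total ['D298L', 'I994Y', 'W742Q']
At Eta: gained ['D468C', 'I673G'] -> total ['D298L', 'D468C', 'I673G', 'I994Y', 'W742Q']
At Theta: gained ['Y172R', 'G474Y'] -> total ['D298L', 'D468C', 'G474Y', 'I673G', 'I994Y', 'W742Q', 'Y172R']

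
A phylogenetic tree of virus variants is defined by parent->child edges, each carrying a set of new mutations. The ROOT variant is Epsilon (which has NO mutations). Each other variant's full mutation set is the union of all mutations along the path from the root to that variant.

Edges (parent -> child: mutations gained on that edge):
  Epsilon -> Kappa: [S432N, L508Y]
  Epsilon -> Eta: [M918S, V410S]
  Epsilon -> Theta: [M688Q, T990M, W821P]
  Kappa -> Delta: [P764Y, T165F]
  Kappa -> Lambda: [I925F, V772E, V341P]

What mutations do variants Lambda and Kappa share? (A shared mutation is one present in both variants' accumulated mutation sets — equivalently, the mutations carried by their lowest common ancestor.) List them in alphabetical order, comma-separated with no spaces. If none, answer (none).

Answer: L508Y,S432N

Derivation:
Accumulating mutations along path to Lambda:
  At Epsilon: gained [] -> total []
  At Kappa: gained ['S432N', 'L508Y'] -> total ['L508Y', 'S432N']
  At Lambda: gained ['I925F', 'V772E', 'V341P'] -> total ['I925F', 'L508Y', 'S432N', 'V341P', 'V772E']
Mutations(Lambda) = ['I925F', 'L508Y', 'S432N', 'V341P', 'V772E']
Accumulating mutations along path to Kappa:
  At Epsilon: gained [] -> total []
  At Kappa: gained ['S432N', 'L508Y'] -> total ['L508Y', 'S432N']
Mutations(Kappa) = ['L508Y', 'S432N']
Intersection: ['I925F', 'L508Y', 'S432N', 'V341P', 'V772E'] ∩ ['L508Y', 'S432N'] = ['L508Y', 'S432N']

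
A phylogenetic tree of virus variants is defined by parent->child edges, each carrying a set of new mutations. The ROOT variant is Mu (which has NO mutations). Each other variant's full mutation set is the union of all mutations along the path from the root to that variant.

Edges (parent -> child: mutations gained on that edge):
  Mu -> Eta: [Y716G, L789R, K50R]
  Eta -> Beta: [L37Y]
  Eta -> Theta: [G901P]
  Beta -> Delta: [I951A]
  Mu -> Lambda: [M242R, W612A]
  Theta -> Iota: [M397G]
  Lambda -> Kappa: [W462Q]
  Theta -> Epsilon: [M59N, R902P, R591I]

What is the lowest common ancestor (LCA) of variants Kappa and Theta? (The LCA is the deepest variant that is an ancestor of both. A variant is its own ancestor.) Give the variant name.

Answer: Mu

Derivation:
Path from root to Kappa: Mu -> Lambda -> Kappa
  ancestors of Kappa: {Mu, Lambda, Kappa}
Path from root to Theta: Mu -> Eta -> Theta
  ancestors of Theta: {Mu, Eta, Theta}
Common ancestors: {Mu}
Walk up from Theta: Theta (not in ancestors of Kappa), Eta (not in ancestors of Kappa), Mu (in ancestors of Kappa)
Deepest common ancestor (LCA) = Mu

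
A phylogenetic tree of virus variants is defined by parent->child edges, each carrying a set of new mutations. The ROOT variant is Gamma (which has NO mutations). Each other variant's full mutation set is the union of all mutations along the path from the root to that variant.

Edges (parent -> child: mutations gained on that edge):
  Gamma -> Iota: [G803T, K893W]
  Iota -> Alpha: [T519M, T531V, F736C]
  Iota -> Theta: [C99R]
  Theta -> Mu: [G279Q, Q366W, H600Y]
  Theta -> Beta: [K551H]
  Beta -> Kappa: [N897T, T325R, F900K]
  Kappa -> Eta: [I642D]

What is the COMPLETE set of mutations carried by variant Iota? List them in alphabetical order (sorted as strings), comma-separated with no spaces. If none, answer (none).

At Gamma: gained [] -> total []
At Iota: gained ['G803T', 'K893W'] -> total ['G803T', 'K893W']

Answer: G803T,K893W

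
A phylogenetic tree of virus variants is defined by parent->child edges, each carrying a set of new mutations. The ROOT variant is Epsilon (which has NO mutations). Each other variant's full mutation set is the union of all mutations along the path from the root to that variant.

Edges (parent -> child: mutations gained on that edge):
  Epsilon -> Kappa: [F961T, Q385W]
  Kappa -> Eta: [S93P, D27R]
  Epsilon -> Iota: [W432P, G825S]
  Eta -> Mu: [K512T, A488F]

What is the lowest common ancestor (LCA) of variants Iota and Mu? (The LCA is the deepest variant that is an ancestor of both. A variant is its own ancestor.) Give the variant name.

Path from root to Iota: Epsilon -> Iota
  ancestors of Iota: {Epsilon, Iota}
Path from root to Mu: Epsilon -> Kappa -> Eta -> Mu
  ancestors of Mu: {Epsilon, Kappa, Eta, Mu}
Common ancestors: {Epsilon}
Walk up from Mu: Mu (not in ancestors of Iota), Eta (not in ancestors of Iota), Kappa (not in ancestors of Iota), Epsilon (in ancestors of Iota)
Deepest common ancestor (LCA) = Epsilon

Answer: Epsilon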